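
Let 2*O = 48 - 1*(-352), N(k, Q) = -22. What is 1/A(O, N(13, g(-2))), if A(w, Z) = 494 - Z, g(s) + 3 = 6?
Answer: 1/516 ≈ 0.0019380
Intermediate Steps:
g(s) = 3 (g(s) = -3 + 6 = 3)
O = 200 (O = (48 - 1*(-352))/2 = (48 + 352)/2 = (1/2)*400 = 200)
1/A(O, N(13, g(-2))) = 1/(494 - 1*(-22)) = 1/(494 + 22) = 1/516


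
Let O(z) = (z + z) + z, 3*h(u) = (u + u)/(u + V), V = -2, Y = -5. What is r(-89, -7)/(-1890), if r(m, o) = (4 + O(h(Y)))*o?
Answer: 19/945 ≈ 0.020106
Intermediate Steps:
h(u) = 2*u/(3*(-2 + u)) (h(u) = ((u + u)/(u - 2))/3 = ((2*u)/(-2 + u))/3 = (2*u/(-2 + u))/3 = 2*u/(3*(-2 + u)))
O(z) = 3*z (O(z) = 2*z + z = 3*z)
r(m, o) = 38*o/7 (r(m, o) = (4 + 3*((⅔)*(-5)/(-2 - 5)))*o = (4 + 3*((⅔)*(-5)/(-7)))*o = (4 + 3*((⅔)*(-5)*(-⅐)))*o = (4 + 3*(10/21))*o = (4 + 10/7)*o = 38*o/7)
r(-89, -7)/(-1890) = ((38/7)*(-7))/(-1890) = -38*(-1/1890) = 19/945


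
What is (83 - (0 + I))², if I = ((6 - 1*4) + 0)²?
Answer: 6241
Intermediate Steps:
I = 4 (I = ((6 - 4) + 0)² = (2 + 0)² = 2² = 4)
(83 - (0 + I))² = (83 - (0 + 4))² = (83 - 1*4)² = (83 - 4)² = 79² = 6241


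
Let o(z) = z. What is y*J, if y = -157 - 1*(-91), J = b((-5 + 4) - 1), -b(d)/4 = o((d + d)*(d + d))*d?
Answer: -8448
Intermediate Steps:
b(d) = -16*d**3 (b(d) = -4*(d + d)*(d + d)*d = -4*(2*d)*(2*d)*d = -4*4*d**2*d = -16*d**3)
J = 128 (J = -16*((-5 + 4) - 1)**3 = -16*(-1 - 1)**3 = -16*(-2)**3 = -16*(-8) = 128)
y = -66 (y = -157 + 91 = -66)
y*J = -66*128 = -8448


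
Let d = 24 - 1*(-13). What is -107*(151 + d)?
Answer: -20116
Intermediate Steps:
d = 37 (d = 24 + 13 = 37)
-107*(151 + d) = -107*(151 + 37) = -107*188 = -20116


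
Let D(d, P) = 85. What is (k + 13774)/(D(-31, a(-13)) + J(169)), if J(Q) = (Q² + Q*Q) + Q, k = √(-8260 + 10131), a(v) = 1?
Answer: 6887/28688 + √1871/57376 ≈ 0.24082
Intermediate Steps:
k = √1871 ≈ 43.255
J(Q) = Q + 2*Q² (J(Q) = (Q² + Q²) + Q = 2*Q² + Q = Q + 2*Q²)
(k + 13774)/(D(-31, a(-13)) + J(169)) = (√1871 + 13774)/(85 + 169*(1 + 2*169)) = (13774 + √1871)/(85 + 169*(1 + 338)) = (13774 + √1871)/(85 + 169*339) = (13774 + √1871)/(85 + 57291) = (13774 + √1871)/57376 = (13774 + √1871)*(1/57376) = 6887/28688 + √1871/57376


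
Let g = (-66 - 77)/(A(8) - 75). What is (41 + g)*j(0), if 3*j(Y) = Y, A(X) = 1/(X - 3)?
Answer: 0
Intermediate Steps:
A(X) = 1/(-3 + X)
j(Y) = Y/3
g = 65/34 (g = (-66 - 77)/(1/(-3 + 8) - 75) = -143/(1/5 - 75) = -143/(⅕ - 75) = -143/(-374/5) = -143*(-5/374) = 65/34 ≈ 1.9118)
(41 + g)*j(0) = (41 + 65/34)*((⅓)*0) = (1459/34)*0 = 0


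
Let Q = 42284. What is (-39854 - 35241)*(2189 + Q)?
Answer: -3339699935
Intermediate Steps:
(-39854 - 35241)*(2189 + Q) = (-39854 - 35241)*(2189 + 42284) = -75095*44473 = -3339699935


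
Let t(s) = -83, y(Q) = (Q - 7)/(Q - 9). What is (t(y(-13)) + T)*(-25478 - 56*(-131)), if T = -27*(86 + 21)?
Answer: 53918024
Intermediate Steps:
y(Q) = (-7 + Q)/(-9 + Q)
T = -2889 (T = -27*107 = -2889)
(t(y(-13)) + T)*(-25478 - 56*(-131)) = (-83 - 2889)*(-25478 - 56*(-131)) = -2972*(-25478 + 7336) = -2972*(-18142) = 53918024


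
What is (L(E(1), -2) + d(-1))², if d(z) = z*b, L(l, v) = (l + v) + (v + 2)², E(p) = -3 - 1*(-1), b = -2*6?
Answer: 64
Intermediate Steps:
b = -12
E(p) = -2 (E(p) = -3 + 1 = -2)
L(l, v) = l + v + (2 + v)² (L(l, v) = (l + v) + (2 + v)² = l + v + (2 + v)²)
d(z) = -12*z (d(z) = z*(-12) = -12*z)
(L(E(1), -2) + d(-1))² = ((-2 - 2 + (2 - 2)²) - 12*(-1))² = ((-2 - 2 + 0²) + 12)² = ((-2 - 2 + 0) + 12)² = (-4 + 12)² = 8² = 64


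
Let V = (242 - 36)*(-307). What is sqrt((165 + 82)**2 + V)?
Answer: I*sqrt(2233) ≈ 47.255*I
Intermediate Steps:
V = -63242 (V = 206*(-307) = -63242)
sqrt((165 + 82)**2 + V) = sqrt((165 + 82)**2 - 63242) = sqrt(247**2 - 63242) = sqrt(61009 - 63242) = sqrt(-2233) = I*sqrt(2233)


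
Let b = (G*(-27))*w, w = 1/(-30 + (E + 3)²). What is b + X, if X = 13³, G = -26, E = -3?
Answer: 10868/5 ≈ 2173.6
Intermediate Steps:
w = -1/30 (w = 1/(-30 + (-3 + 3)²) = 1/(-30 + 0²) = 1/(-30 + 0) = 1/(-30) = -1/30 ≈ -0.033333)
X = 2197
b = -117/5 (b = -26*(-27)*(-1/30) = 702*(-1/30) = -117/5 ≈ -23.400)
b + X = -117/5 + 2197 = 10868/5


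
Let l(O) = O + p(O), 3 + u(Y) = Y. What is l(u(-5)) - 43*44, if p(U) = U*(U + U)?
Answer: -1772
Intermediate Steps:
u(Y) = -3 + Y
p(U) = 2*U² (p(U) = U*(2*U) = 2*U²)
l(O) = O + 2*O²
l(u(-5)) - 43*44 = (-3 - 5)*(1 + 2*(-3 - 5)) - 43*44 = -8*(1 + 2*(-8)) - 1892 = -8*(1 - 16) - 1892 = -8*(-15) - 1892 = 120 - 1892 = -1772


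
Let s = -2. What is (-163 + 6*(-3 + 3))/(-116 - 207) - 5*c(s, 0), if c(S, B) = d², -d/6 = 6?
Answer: -2092877/323 ≈ -6479.5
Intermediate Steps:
d = -36 (d = -6*6 = -36)
c(S, B) = 1296 (c(S, B) = (-36)² = 1296)
(-163 + 6*(-3 + 3))/(-116 - 207) - 5*c(s, 0) = (-163 + 6*(-3 + 3))/(-116 - 207) - 5*1296 = (-163 + 6*0)/(-323) - 6480 = (-163 + 0)*(-1/323) - 1*6480 = -163*(-1/323) - 6480 = 163/323 - 6480 = -2092877/323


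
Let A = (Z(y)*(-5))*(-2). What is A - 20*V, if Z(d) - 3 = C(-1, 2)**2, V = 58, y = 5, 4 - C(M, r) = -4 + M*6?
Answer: 830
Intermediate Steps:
C(M, r) = 8 - 6*M (C(M, r) = 4 - (-4 + M*6) = 4 - (-4 + 6*M) = 4 + (4 - 6*M) = 8 - 6*M)
Z(d) = 199 (Z(d) = 3 + (8 - 6*(-1))**2 = 3 + (8 + 6)**2 = 3 + 14**2 = 3 + 196 = 199)
A = 1990 (A = (199*(-5))*(-2) = -995*(-2) = 1990)
A - 20*V = 1990 - 20*58 = 1990 - 1160 = 830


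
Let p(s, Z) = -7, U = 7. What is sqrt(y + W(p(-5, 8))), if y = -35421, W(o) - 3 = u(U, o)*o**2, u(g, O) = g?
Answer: 5*I*sqrt(1403) ≈ 187.28*I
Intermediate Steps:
W(o) = 3 + 7*o**2
sqrt(y + W(p(-5, 8))) = sqrt(-35421 + (3 + 7*(-7)**2)) = sqrt(-35421 + (3 + 7*49)) = sqrt(-35421 + (3 + 343)) = sqrt(-35421 + 346) = sqrt(-35075) = 5*I*sqrt(1403)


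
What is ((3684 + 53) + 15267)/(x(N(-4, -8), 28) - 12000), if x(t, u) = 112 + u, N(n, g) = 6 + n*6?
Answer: -4751/2965 ≈ -1.6024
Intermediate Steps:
N(n, g) = 6 + 6*n
((3684 + 53) + 15267)/(x(N(-4, -8), 28) - 12000) = ((3684 + 53) + 15267)/((112 + 28) - 12000) = (3737 + 15267)/(140 - 12000) = 19004/(-11860) = 19004*(-1/11860) = -4751/2965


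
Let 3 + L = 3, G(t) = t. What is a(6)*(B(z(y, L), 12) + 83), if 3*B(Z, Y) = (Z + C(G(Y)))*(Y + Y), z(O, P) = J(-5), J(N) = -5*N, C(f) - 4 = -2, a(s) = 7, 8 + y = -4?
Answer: 2093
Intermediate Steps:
y = -12 (y = -8 - 4 = -12)
C(f) = 2 (C(f) = 4 - 2 = 2)
L = 0 (L = -3 + 3 = 0)
z(O, P) = 25 (z(O, P) = -5*(-5) = 25)
B(Z, Y) = 2*Y*(2 + Z)/3 (B(Z, Y) = ((Z + 2)*(Y + Y))/3 = ((2 + Z)*(2*Y))/3 = (2*Y*(2 + Z))/3 = 2*Y*(2 + Z)/3)
a(6)*(B(z(y, L), 12) + 83) = 7*((2/3)*12*(2 + 25) + 83) = 7*((2/3)*12*27 + 83) = 7*(216 + 83) = 7*299 = 2093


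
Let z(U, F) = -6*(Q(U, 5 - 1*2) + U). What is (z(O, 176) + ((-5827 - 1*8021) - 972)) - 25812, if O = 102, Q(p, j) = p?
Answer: -41856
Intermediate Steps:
z(U, F) = -12*U (z(U, F) = -6*(U + U) = -12*U)
(z(O, 176) + ((-5827 - 1*8021) - 972)) - 25812 = (-12*102 + ((-5827 - 1*8021) - 972)) - 25812 = (-1224 + ((-5827 - 8021) - 972)) - 25812 = (-1224 + (-13848 - 972)) - 25812 = (-1224 - 14820) - 25812 = -16044 - 25812 = -41856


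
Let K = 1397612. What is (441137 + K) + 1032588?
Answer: 2871337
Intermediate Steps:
(441137 + K) + 1032588 = (441137 + 1397612) + 1032588 = 1838749 + 1032588 = 2871337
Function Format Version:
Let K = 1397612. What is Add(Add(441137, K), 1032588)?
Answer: 2871337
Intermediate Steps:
Add(Add(441137, K), 1032588) = Add(Add(441137, 1397612), 1032588) = Add(1838749, 1032588) = 2871337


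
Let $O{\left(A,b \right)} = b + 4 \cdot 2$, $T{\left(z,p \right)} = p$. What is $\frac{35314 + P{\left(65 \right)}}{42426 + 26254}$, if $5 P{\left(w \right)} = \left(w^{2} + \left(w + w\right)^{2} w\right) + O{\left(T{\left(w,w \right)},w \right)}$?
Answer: $\frac{159921}{42925} \approx 3.7256$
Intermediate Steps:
$O{\left(A,b \right)} = 8 + b$ ($O{\left(A,b \right)} = b + 8 = 8 + b$)
$P{\left(w \right)} = \frac{8}{5} + \frac{w}{5} + \frac{w^{2}}{5} + \frac{4 w^{3}}{5}$ ($P{\left(w \right)} = \frac{\left(w^{2} + \left(w + w\right)^{2} w\right) + \left(8 + w\right)}{5} = \frac{\left(w^{2} + \left(2 w\right)^{2} w\right) + \left(8 + w\right)}{5} = \frac{\left(w^{2} + 4 w^{2} w\right) + \left(8 + w\right)}{5} = \frac{\left(w^{2} + 4 w^{3}\right) + \left(8 + w\right)}{5} = \frac{8 + w + w^{2} + 4 w^{3}}{5} = \frac{8}{5} + \frac{w}{5} + \frac{w^{2}}{5} + \frac{4 w^{3}}{5}$)
$\frac{35314 + P{\left(65 \right)}}{42426 + 26254} = \frac{35314 + \left(\frac{8}{5} + \frac{1}{5} \cdot 65 + \frac{65^{2}}{5} + \frac{4 \cdot 65^{3}}{5}\right)}{42426 + 26254} = \frac{35314 + \left(\frac{8}{5} + 13 + \frac{1}{5} \cdot 4225 + \frac{4}{5} \cdot 274625\right)}{68680} = \left(35314 + \left(\frac{8}{5} + 13 + 845 + 219700\right)\right) \frac{1}{68680} = \left(35314 + \frac{1102798}{5}\right) \frac{1}{68680} = \frac{1279368}{5} \cdot \frac{1}{68680} = \frac{159921}{42925}$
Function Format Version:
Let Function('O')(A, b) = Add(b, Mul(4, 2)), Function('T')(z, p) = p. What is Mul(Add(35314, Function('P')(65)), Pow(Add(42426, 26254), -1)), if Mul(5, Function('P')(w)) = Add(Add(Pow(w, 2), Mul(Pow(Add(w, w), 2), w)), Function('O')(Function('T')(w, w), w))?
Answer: Rational(159921, 42925) ≈ 3.7256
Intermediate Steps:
Function('O')(A, b) = Add(8, b) (Function('O')(A, b) = Add(b, 8) = Add(8, b))
Function('P')(w) = Add(Rational(8, 5), Mul(Rational(1, 5), w), Mul(Rational(1, 5), Pow(w, 2)), Mul(Rational(4, 5), Pow(w, 3))) (Function('P')(w) = Mul(Rational(1, 5), Add(Add(Pow(w, 2), Mul(Pow(Add(w, w), 2), w)), Add(8, w))) = Mul(Rational(1, 5), Add(Add(Pow(w, 2), Mul(Pow(Mul(2, w), 2), w)), Add(8, w))) = Mul(Rational(1, 5), Add(Add(Pow(w, 2), Mul(Mul(4, Pow(w, 2)), w)), Add(8, w))) = Mul(Rational(1, 5), Add(Add(Pow(w, 2), Mul(4, Pow(w, 3))), Add(8, w))) = Mul(Rational(1, 5), Add(8, w, Pow(w, 2), Mul(4, Pow(w, 3)))) = Add(Rational(8, 5), Mul(Rational(1, 5), w), Mul(Rational(1, 5), Pow(w, 2)), Mul(Rational(4, 5), Pow(w, 3))))
Mul(Add(35314, Function('P')(65)), Pow(Add(42426, 26254), -1)) = Mul(Add(35314, Add(Rational(8, 5), Mul(Rational(1, 5), 65), Mul(Rational(1, 5), Pow(65, 2)), Mul(Rational(4, 5), Pow(65, 3)))), Pow(Add(42426, 26254), -1)) = Mul(Add(35314, Add(Rational(8, 5), 13, Mul(Rational(1, 5), 4225), Mul(Rational(4, 5), 274625))), Pow(68680, -1)) = Mul(Add(35314, Add(Rational(8, 5), 13, 845, 219700)), Rational(1, 68680)) = Mul(Add(35314, Rational(1102798, 5)), Rational(1, 68680)) = Mul(Rational(1279368, 5), Rational(1, 68680)) = Rational(159921, 42925)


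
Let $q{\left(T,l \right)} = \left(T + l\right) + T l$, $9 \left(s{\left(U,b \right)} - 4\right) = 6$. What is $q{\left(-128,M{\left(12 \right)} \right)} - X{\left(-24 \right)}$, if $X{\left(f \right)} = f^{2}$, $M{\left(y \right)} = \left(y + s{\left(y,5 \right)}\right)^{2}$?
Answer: $- \frac{323836}{9} \approx -35982.0$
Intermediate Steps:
$s{\left(U,b \right)} = \frac{14}{3}$ ($s{\left(U,b \right)} = 4 + \frac{1}{9} \cdot 6 = 4 + \frac{2}{3} = \frac{14}{3}$)
$M{\left(y \right)} = \left(\frac{14}{3} + y\right)^{2}$ ($M{\left(y \right)} = \left(y + \frac{14}{3}\right)^{2} = \left(\frac{14}{3} + y\right)^{2}$)
$q{\left(T,l \right)} = T + l + T l$
$q{\left(-128,M{\left(12 \right)} \right)} - X{\left(-24 \right)} = \left(-128 + \frac{\left(14 + 3 \cdot 12\right)^{2}}{9} - 128 \frac{\left(14 + 3 \cdot 12\right)^{2}}{9}\right) - \left(-24\right)^{2} = \left(-128 + \frac{\left(14 + 36\right)^{2}}{9} - 128 \frac{\left(14 + 36\right)^{2}}{9}\right) - 576 = \left(-128 + \frac{50^{2}}{9} - 128 \frac{50^{2}}{9}\right) - 576 = \left(-128 + \frac{1}{9} \cdot 2500 - 128 \cdot \frac{1}{9} \cdot 2500\right) - 576 = \left(-128 + \frac{2500}{9} - \frac{320000}{9}\right) - 576 = - \frac{318652}{9} - 576 = - \frac{323836}{9}$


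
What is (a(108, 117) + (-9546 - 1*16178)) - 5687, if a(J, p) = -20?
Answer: -31431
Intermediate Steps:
(a(108, 117) + (-9546 - 1*16178)) - 5687 = (-20 + (-9546 - 1*16178)) - 5687 = (-20 + (-9546 - 16178)) - 5687 = (-20 - 25724) - 5687 = -25744 - 5687 = -31431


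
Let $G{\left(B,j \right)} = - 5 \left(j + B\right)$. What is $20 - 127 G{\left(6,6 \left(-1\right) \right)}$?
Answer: $20$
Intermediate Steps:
$G{\left(B,j \right)} = - 5 B - 5 j$ ($G{\left(B,j \right)} = - 5 \left(B + j\right) = - 5 B - 5 j$)
$20 - 127 G{\left(6,6 \left(-1\right) \right)} = 20 - 127 \left(\left(-5\right) 6 - 5 \cdot 6 \left(-1\right)\right) = 20 - 127 \left(-30 - -30\right) = 20 - 127 \left(-30 + 30\right) = 20 - 0 = 20 + 0 = 20$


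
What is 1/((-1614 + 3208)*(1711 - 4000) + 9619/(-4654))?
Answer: -4654/16980901183 ≈ -2.7407e-7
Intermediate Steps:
1/((-1614 + 3208)*(1711 - 4000) + 9619/(-4654)) = 1/(1594*(-2289) + 9619*(-1/4654)) = 1/(-3648666 - 9619/4654) = 1/(-16980901183/4654) = -4654/16980901183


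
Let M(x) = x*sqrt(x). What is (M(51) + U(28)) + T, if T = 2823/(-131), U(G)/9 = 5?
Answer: 3072/131 + 51*sqrt(51) ≈ 387.66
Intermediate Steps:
U(G) = 45 (U(G) = 9*5 = 45)
T = -2823/131 (T = 2823*(-1/131) = -2823/131 ≈ -21.550)
M(x) = x**(3/2)
(M(51) + U(28)) + T = (51**(3/2) + 45) - 2823/131 = (51*sqrt(51) + 45) - 2823/131 = (45 + 51*sqrt(51)) - 2823/131 = 3072/131 + 51*sqrt(51)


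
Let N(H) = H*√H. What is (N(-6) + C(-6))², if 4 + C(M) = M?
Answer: -116 + 120*I*√6 ≈ -116.0 + 293.94*I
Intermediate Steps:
C(M) = -4 + M
N(H) = H^(3/2)
(N(-6) + C(-6))² = ((-6)^(3/2) + (-4 - 6))² = (-6*I*√6 - 10)² = (-10 - 6*I*√6)²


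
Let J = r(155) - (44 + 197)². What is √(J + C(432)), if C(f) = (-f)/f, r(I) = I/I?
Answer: 241*I ≈ 241.0*I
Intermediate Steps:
r(I) = 1
J = -58080 (J = 1 - (44 + 197)² = 1 - 1*241² = 1 - 1*58081 = 1 - 58081 = -58080)
C(f) = -1
√(J + C(432)) = √(-58080 - 1) = √(-58081) = 241*I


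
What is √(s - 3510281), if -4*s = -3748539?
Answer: I*√10292585/2 ≈ 1604.1*I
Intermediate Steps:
s = 3748539/4 (s = -¼*(-3748539) = 3748539/4 ≈ 9.3714e+5)
√(s - 3510281) = √(3748539/4 - 3510281) = √(-10292585/4) = I*√10292585/2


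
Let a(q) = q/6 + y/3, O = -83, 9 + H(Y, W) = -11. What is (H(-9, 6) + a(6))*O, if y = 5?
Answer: 4316/3 ≈ 1438.7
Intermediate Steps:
H(Y, W) = -20 (H(Y, W) = -9 - 11 = -20)
a(q) = 5/3 + q/6 (a(q) = q/6 + 5/3 = 5/3 + q/6)
(H(-9, 6) + a(6))*O = (-20 + (5/3 + (⅙)*6))*(-83) = (-20 + (5/3 + 1))*(-83) = (-20 + 8/3)*(-83) = -52/3*(-83) = 4316/3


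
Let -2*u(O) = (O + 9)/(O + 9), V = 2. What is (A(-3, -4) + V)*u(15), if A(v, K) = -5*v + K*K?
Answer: -33/2 ≈ -16.500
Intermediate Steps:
A(v, K) = K² - 5*v (A(v, K) = -5*v + K² = K² - 5*v)
u(O) = -½ (u(O) = -(O + 9)/(2*(O + 9)) = -(9 + O)/(2*(9 + O)) = -½*1 = -½)
(A(-3, -4) + V)*u(15) = (((-4)² - 5*(-3)) + 2)*(-½) = ((16 + 15) + 2)*(-½) = (31 + 2)*(-½) = 33*(-½) = -33/2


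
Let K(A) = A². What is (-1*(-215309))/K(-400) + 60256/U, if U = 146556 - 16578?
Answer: 18813196601/10398240000 ≈ 1.8093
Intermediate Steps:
U = 129978
(-1*(-215309))/K(-400) + 60256/U = (-1*(-215309))/((-400)²) + 60256/129978 = 215309/160000 + 60256*(1/129978) = 215309*(1/160000) + 30128/64989 = 215309/160000 + 30128/64989 = 18813196601/10398240000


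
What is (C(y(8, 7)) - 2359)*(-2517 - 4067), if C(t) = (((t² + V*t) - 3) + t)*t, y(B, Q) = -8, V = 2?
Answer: 17480520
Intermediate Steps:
C(t) = t*(-3 + t² + 3*t) (C(t) = (((t² + 2*t) - 3) + t)*t = ((-3 + t² + 2*t) + t)*t = (-3 + t² + 3*t)*t = t*(-3 + t² + 3*t))
(C(y(8, 7)) - 2359)*(-2517 - 4067) = (-8*(-3 + (-8)² + 3*(-8)) - 2359)*(-2517 - 4067) = (-8*(-3 + 64 - 24) - 2359)*(-6584) = (-8*37 - 2359)*(-6584) = (-296 - 2359)*(-6584) = -2655*(-6584) = 17480520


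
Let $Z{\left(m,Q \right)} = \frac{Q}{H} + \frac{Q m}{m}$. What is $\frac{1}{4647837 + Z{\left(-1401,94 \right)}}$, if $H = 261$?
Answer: $\frac{261}{1213110085} \approx 2.1515 \cdot 10^{-7}$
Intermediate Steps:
$Z{\left(m,Q \right)} = \frac{262 Q}{261}$ ($Z{\left(m,Q \right)} = \frac{Q}{261} + \frac{Q m}{m} = Q \frac{1}{261} + Q = \frac{Q}{261} + Q = \frac{262 Q}{261}$)
$\frac{1}{4647837 + Z{\left(-1401,94 \right)}} = \frac{1}{4647837 + \frac{262}{261} \cdot 94} = \frac{1}{4647837 + \frac{24628}{261}} = \frac{1}{\frac{1213110085}{261}} = \frac{261}{1213110085}$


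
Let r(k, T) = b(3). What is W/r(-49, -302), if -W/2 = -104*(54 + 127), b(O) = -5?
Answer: -37648/5 ≈ -7529.6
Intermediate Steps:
W = 37648 (W = -(-208)*(54 + 127) = -(-208)*181 = -2*(-18824) = 37648)
r(k, T) = -5
W/r(-49, -302) = 37648/(-5) = 37648*(-1/5) = -37648/5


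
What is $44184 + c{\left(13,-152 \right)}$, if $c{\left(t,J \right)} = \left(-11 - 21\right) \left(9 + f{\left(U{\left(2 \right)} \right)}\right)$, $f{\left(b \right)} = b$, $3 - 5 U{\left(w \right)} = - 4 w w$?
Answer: $\frac{218872}{5} \approx 43774.0$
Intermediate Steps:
$U{\left(w \right)} = \frac{3}{5} + \frac{4 w^{2}}{5}$ ($U{\left(w \right)} = \frac{3}{5} - \frac{- 4 w w}{5} = \frac{3}{5} - \frac{\left(-4\right) w^{2}}{5} = \frac{3}{5} + \frac{4 w^{2}}{5}$)
$c{\left(t,J \right)} = - \frac{2048}{5}$ ($c{\left(t,J \right)} = \left(-11 - 21\right) \left(9 + \left(\frac{3}{5} + \frac{4 \cdot 2^{2}}{5}\right)\right) = - 32 \left(9 + \left(\frac{3}{5} + \frac{4}{5} \cdot 4\right)\right) = - 32 \left(9 + \left(\frac{3}{5} + \frac{16}{5}\right)\right) = - 32 \left(9 + \frac{19}{5}\right) = \left(-32\right) \frac{64}{5} = - \frac{2048}{5}$)
$44184 + c{\left(13,-152 \right)} = 44184 - \frac{2048}{5} = \frac{218872}{5}$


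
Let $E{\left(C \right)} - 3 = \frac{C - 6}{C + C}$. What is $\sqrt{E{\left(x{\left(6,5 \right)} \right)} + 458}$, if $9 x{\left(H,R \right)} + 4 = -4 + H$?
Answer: $5 \sqrt{19} \approx 21.794$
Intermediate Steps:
$x{\left(H,R \right)} = - \frac{8}{9} + \frac{H}{9}$ ($x{\left(H,R \right)} = - \frac{4}{9} + \frac{-4 + H}{9} = - \frac{4}{9} + \left(- \frac{4}{9} + \frac{H}{9}\right) = - \frac{8}{9} + \frac{H}{9}$)
$E{\left(C \right)} = 3 + \frac{-6 + C}{2 C}$ ($E{\left(C \right)} = 3 + \frac{C - 6}{C + C} = 3 + \frac{-6 + C}{2 C}$)
$\sqrt{E{\left(x{\left(6,5 \right)} \right)} + 458} = \sqrt{\left(\frac{7}{2} - \frac{3}{- \frac{8}{9} + \frac{1}{9} \cdot 6}\right) + 458} = \sqrt{\left(\frac{7}{2} - \frac{3}{- \frac{8}{9} + \frac{2}{3}}\right) + 458} = \sqrt{\left(\frac{7}{2} - \frac{3}{- \frac{2}{9}}\right) + 458} = \sqrt{\left(\frac{7}{2} - - \frac{27}{2}\right) + 458} = \sqrt{\left(\frac{7}{2} + \frac{27}{2}\right) + 458} = \sqrt{17 + 458} = \sqrt{475} = 5 \sqrt{19}$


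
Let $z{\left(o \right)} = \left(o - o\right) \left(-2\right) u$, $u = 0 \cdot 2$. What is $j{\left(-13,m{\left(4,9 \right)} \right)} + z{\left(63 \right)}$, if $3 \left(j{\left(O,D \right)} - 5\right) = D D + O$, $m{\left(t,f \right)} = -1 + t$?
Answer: $\frac{11}{3} \approx 3.6667$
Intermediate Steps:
$u = 0$
$z{\left(o \right)} = 0$ ($z{\left(o \right)} = \left(o - o\right) \left(-2\right) 0 = 0 \left(-2\right) 0 = 0 \cdot 0 = 0$)
$j{\left(O,D \right)} = 5 + \frac{O}{3} + \frac{D^{2}}{3}$ ($j{\left(O,D \right)} = 5 + \frac{D D + O}{3} = 5 + \frac{D^{2} + O}{3} = 5 + \frac{O + D^{2}}{3} = 5 + \left(\frac{O}{3} + \frac{D^{2}}{3}\right) = 5 + \frac{O}{3} + \frac{D^{2}}{3}$)
$j{\left(-13,m{\left(4,9 \right)} \right)} + z{\left(63 \right)} = \left(5 + \frac{1}{3} \left(-13\right) + \frac{\left(-1 + 4\right)^{2}}{3}\right) + 0 = \left(5 - \frac{13}{3} + \frac{3^{2}}{3}\right) + 0 = \left(5 - \frac{13}{3} + \frac{1}{3} \cdot 9\right) + 0 = \left(5 - \frac{13}{3} + 3\right) + 0 = \frac{11}{3} + 0 = \frac{11}{3}$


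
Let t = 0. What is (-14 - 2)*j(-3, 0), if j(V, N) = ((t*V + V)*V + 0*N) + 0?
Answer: -144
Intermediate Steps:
j(V, N) = V**2 (j(V, N) = ((0*V + V)*V + 0*N) + 0 = ((0 + V)*V + 0) + 0 = (V*V + 0) + 0 = (V**2 + 0) + 0 = V**2 + 0 = V**2)
(-14 - 2)*j(-3, 0) = (-14 - 2)*(-3)**2 = -16*9 = -144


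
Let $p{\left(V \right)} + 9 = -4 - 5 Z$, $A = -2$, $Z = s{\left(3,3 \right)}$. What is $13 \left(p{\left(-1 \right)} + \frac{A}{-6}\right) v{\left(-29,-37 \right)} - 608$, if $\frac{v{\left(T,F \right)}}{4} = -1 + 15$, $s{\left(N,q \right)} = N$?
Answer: $- \frac{62248}{3} \approx -20749.0$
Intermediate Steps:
$Z = 3$
$v{\left(T,F \right)} = 56$ ($v{\left(T,F \right)} = 4 \left(-1 + 15\right) = 4 \cdot 14 = 56$)
$p{\left(V \right)} = -28$ ($p{\left(V \right)} = -9 - 19 = -28$)
$13 \left(p{\left(-1 \right)} + \frac{A}{-6}\right) v{\left(-29,-37 \right)} - 608 = 13 \left(-28 - \frac{2}{-6}\right) 56 - 608 = 13 \left(-28 - - \frac{1}{3}\right) 56 - 608 = 13 \left(-28 + \frac{1}{3}\right) 56 - 608 = 13 \left(- \frac{83}{3}\right) 56 - 608 = \left(- \frac{1079}{3}\right) 56 - 608 = - \frac{60424}{3} - 608 = - \frac{62248}{3}$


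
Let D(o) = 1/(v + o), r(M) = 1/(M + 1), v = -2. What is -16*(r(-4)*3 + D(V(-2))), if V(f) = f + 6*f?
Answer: 17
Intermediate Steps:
r(M) = 1/(1 + M)
V(f) = 7*f
D(o) = 1/(-2 + o)
-16*(r(-4)*3 + D(V(-2))) = -16*(3/(1 - 4) + 1/(-2 + 7*(-2))) = -16*(3/(-3) + 1/(-2 - 14)) = -16*(-⅓*3 + 1/(-16)) = -16*(-1 - 1/16) = -16*(-17/16) = 17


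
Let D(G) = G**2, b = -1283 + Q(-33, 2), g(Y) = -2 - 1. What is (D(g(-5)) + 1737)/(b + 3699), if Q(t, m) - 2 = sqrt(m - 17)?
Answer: 1407276/1948913 - 582*I*sqrt(15)/1948913 ≈ 0.72208 - 0.0011566*I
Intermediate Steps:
Q(t, m) = 2 + sqrt(-17 + m) (Q(t, m) = 2 + sqrt(m - 17) = 2 + sqrt(-17 + m))
g(Y) = -3
b = -1281 + I*sqrt(15) (b = -1283 + (2 + sqrt(-17 + 2)) = -1283 + (2 + sqrt(-15)) = -1283 + (2 + I*sqrt(15)) = -1281 + I*sqrt(15) ≈ -1281.0 + 3.873*I)
(D(g(-5)) + 1737)/(b + 3699) = ((-3)**2 + 1737)/((-1281 + I*sqrt(15)) + 3699) = (9 + 1737)/(2418 + I*sqrt(15)) = 1746/(2418 + I*sqrt(15))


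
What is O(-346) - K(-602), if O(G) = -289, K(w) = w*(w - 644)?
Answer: -750381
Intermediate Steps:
K(w) = w*(-644 + w)
O(-346) - K(-602) = -289 - (-602)*(-644 - 602) = -289 - (-602)*(-1246) = -289 - 1*750092 = -289 - 750092 = -750381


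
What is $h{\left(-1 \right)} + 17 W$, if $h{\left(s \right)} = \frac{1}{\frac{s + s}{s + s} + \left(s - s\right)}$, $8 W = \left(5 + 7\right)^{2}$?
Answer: $307$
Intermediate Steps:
$W = 18$ ($W = \frac{\left(5 + 7\right)^{2}}{8} = \frac{12^{2}}{8} = \frac{1}{8} \cdot 144 = 18$)
$h{\left(s \right)} = 1$ ($h{\left(s \right)} = \frac{1}{\frac{2 s}{2 s} + 0} = \frac{1}{2 s \frac{1}{2 s} + 0} = \frac{1}{1 + 0} = 1^{-1} = 1$)
$h{\left(-1 \right)} + 17 W = 1 + 17 \cdot 18 = 1 + 306 = 307$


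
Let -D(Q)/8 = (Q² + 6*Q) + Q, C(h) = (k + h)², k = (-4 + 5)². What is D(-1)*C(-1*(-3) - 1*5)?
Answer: 48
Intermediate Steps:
k = 1 (k = 1² = 1)
C(h) = (1 + h)²
D(Q) = -56*Q - 8*Q² (D(Q) = -8*((Q² + 6*Q) + Q) = -8*(Q² + 7*Q) = -56*Q - 8*Q²)
D(-1)*C(-1*(-3) - 1*5) = (-8*(-1)*(7 - 1))*(1 + (-1*(-3) - 1*5))² = (-8*(-1)*6)*(1 + (3 - 5))² = 48*(1 - 2)² = 48*(-1)² = 48*1 = 48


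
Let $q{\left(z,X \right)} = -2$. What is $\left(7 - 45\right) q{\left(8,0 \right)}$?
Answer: $76$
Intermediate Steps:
$\left(7 - 45\right) q{\left(8,0 \right)} = \left(7 - 45\right) \left(-2\right) = \left(-38\right) \left(-2\right) = 76$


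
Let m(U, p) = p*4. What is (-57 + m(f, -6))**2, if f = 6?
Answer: 6561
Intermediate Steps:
m(U, p) = 4*p
(-57 + m(f, -6))**2 = (-57 + 4*(-6))**2 = (-57 - 24)**2 = (-81)**2 = 6561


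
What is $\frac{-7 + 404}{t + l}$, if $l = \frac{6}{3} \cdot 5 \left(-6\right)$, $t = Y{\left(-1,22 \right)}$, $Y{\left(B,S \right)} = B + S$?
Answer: $- \frac{397}{39} \approx -10.179$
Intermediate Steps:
$t = 21$ ($t = -1 + 22 = 21$)
$l = -60$ ($l = 6 \cdot \frac{1}{3} \cdot 5 \left(-6\right) = 2 \cdot 5 \left(-6\right) = 10 \left(-6\right) = -60$)
$\frac{-7 + 404}{t + l} = \frac{-7 + 404}{21 - 60} = \frac{397}{-39} = 397 \left(- \frac{1}{39}\right) = - \frac{397}{39}$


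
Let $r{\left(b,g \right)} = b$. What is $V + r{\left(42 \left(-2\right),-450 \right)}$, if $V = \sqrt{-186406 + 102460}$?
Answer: $-84 + i \sqrt{83946} \approx -84.0 + 289.73 i$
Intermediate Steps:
$V = i \sqrt{83946}$ ($V = \sqrt{-83946} = i \sqrt{83946} \approx 289.73 i$)
$V + r{\left(42 \left(-2\right),-450 \right)} = i \sqrt{83946} + 42 \left(-2\right) = i \sqrt{83946} - 84 = -84 + i \sqrt{83946}$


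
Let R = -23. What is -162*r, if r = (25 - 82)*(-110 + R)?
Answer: -1228122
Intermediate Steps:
r = 7581 (r = (25 - 82)*(-110 - 23) = -57*(-133) = 7581)
-162*r = -162*7581 = -1228122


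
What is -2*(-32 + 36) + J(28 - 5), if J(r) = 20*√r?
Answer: -8 + 20*√23 ≈ 87.917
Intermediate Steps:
-2*(-32 + 36) + J(28 - 5) = -2*(-32 + 36) + 20*√(28 - 5) = -2*4 + 20*√23 = -8 + 20*√23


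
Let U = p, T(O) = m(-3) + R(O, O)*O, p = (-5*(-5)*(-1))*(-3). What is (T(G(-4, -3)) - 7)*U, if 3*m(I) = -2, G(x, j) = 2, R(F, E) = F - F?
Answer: -575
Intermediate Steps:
R(F, E) = 0
p = 75 (p = (25*(-1))*(-3) = -25*(-3) = 75)
m(I) = -⅔ (m(I) = (⅓)*(-2) = -⅔)
T(O) = -⅔ (T(O) = -⅔ + 0*O = -⅔ + 0 = -⅔)
U = 75
(T(G(-4, -3)) - 7)*U = (-⅔ - 7)*75 = -23/3*75 = -575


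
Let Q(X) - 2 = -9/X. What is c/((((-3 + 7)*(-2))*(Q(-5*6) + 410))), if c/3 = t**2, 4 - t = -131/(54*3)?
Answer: -159695/7593264 ≈ -0.021031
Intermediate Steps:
Q(X) = 2 - 9/X
t = 779/162 (t = 4 - (-131)/(54*3) = 4 - (-131)/162 = 4 - 1*(-131/162) = 4 + 131/162 = 779/162 ≈ 4.8086)
c = 606841/8748 (c = 3*(779/162)**2 = 3*(606841/26244) = 606841/8748 ≈ 69.369)
c/((((-3 + 7)*(-2))*(Q(-5*6) + 410))) = 606841/(8748*((((-3 + 7)*(-2))*((2 - 9/((-5*6))) + 410)))) = 606841/(8748*(((4*(-2))*((2 - 9/(-30)) + 410)))) = 606841/(8748*((-8*((2 - 9*(-1/30)) + 410)))) = 606841/(8748*((-8*((2 + 3/10) + 410)))) = 606841/(8748*((-8*(23/10 + 410)))) = 606841/(8748*((-8*4123/10))) = 606841/(8748*(-16492/5)) = (606841/8748)*(-5/16492) = -159695/7593264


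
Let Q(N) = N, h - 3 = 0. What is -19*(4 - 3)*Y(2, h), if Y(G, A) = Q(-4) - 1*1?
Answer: 95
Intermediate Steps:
h = 3 (h = 3 + 0 = 3)
Y(G, A) = -5 (Y(G, A) = -4 - 1*1 = -4 - 1 = -5)
-19*(4 - 3)*Y(2, h) = -19*(4 - 3)*(-5) = -19*(-5) = 95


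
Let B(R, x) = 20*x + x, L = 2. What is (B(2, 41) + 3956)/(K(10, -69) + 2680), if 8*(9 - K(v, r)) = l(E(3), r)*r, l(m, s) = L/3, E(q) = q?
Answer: 19268/10779 ≈ 1.7875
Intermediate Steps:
B(R, x) = 21*x
l(m, s) = ⅔ (l(m, s) = 2/3 = 2*(⅓) = ⅔)
K(v, r) = 9 - r/12
(B(2, 41) + 3956)/(K(10, -69) + 2680) = (21*41 + 3956)/((9 - 1/12*(-69)) + 2680) = (861 + 3956)/((9 + 23/4) + 2680) = 4817/(59/4 + 2680) = 4817/(10779/4) = 4817*(4/10779) = 19268/10779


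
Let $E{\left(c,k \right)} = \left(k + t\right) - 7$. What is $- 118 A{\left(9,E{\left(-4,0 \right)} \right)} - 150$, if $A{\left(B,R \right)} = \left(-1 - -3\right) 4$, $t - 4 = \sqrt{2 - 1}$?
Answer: $-1094$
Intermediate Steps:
$t = 5$ ($t = 4 + \sqrt{2 - 1} = 4 + \sqrt{1} = 4 + 1 = 5$)
$E{\left(c,k \right)} = -2 + k$ ($E{\left(c,k \right)} = \left(k + 5\right) - 7 = \left(5 + k\right) - 7 = -2 + k$)
$A{\left(B,R \right)} = 8$ ($A{\left(B,R \right)} = \left(-1 + 3\right) 4 = 2 \cdot 4 = 8$)
$- 118 A{\left(9,E{\left(-4,0 \right)} \right)} - 150 = \left(-118\right) 8 - 150 = -944 - 150 = -1094$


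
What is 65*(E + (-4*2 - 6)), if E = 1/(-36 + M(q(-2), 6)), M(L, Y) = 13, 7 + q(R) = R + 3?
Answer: -20995/23 ≈ -912.83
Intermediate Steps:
q(R) = -4 + R (q(R) = -7 + (R + 3) = -7 + (3 + R) = -4 + R)
E = -1/23 (E = 1/(-36 + 13) = 1/(-23) = -1/23 ≈ -0.043478)
65*(E + (-4*2 - 6)) = 65*(-1/23 + (-4*2 - 6)) = 65*(-1/23 + (-8 - 6)) = 65*(-1/23 - 14) = 65*(-323/23) = -20995/23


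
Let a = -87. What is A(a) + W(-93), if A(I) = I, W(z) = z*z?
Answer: 8562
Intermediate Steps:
W(z) = z²
A(a) + W(-93) = -87 + (-93)² = -87 + 8649 = 8562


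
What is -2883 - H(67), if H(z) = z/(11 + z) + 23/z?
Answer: -15072841/5226 ≈ -2884.2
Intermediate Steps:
H(z) = 23/z + z/(11 + z)
-2883 - H(67) = -2883 - (253 + 67² + 23*67)/(67*(11 + 67)) = -2883 - (253 + 4489 + 1541)/(67*78) = -2883 - 6283/(67*78) = -2883 - 1*6283/5226 = -2883 - 6283/5226 = -15072841/5226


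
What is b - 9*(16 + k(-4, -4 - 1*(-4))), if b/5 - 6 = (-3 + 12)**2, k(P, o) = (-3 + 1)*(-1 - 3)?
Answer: 219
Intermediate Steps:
k(P, o) = 8 (k(P, o) = -2*(-4) = 8)
b = 435 (b = 30 + 5*(-3 + 12)**2 = 30 + 5*9**2 = 30 + 5*81 = 30 + 405 = 435)
b - 9*(16 + k(-4, -4 - 1*(-4))) = 435 - 9*(16 + 8) = 435 - 9*24 = 435 - 1*216 = 435 - 216 = 219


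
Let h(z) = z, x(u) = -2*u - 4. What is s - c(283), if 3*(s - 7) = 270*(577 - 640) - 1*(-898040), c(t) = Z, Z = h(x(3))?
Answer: 881081/3 ≈ 2.9369e+5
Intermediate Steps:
x(u) = -4 - 2*u
Z = -10 (Z = -4 - 2*3 = -4 - 6 = -10)
c(t) = -10
s = 881051/3 (s = 7 + (270*(577 - 640) - 1*(-898040))/3 = 7 + (270*(-63) + 898040)/3 = 7 + (-17010 + 898040)/3 = 7 + (⅓)*881030 = 7 + 881030/3 = 881051/3 ≈ 2.9368e+5)
s - c(283) = 881051/3 - 1*(-10) = 881051/3 + 10 = 881081/3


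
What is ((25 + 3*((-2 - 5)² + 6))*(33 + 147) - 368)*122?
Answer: 4127504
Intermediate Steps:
((25 + 3*((-2 - 5)² + 6))*(33 + 147) - 368)*122 = ((25 + 3*((-7)² + 6))*180 - 368)*122 = ((25 + 3*(49 + 6))*180 - 368)*122 = ((25 + 3*55)*180 - 368)*122 = ((25 + 165)*180 - 368)*122 = (190*180 - 368)*122 = (34200 - 368)*122 = 33832*122 = 4127504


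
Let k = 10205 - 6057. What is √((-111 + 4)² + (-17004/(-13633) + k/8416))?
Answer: √2355309089083785990/14341916 ≈ 107.01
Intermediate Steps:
k = 4148
√((-111 + 4)² + (-17004/(-13633) + k/8416)) = √((-111 + 4)² + (-17004/(-13633) + 4148/8416)) = √((-107)² + (-17004*(-1/13633) + 4148*(1/8416))) = √(11449 + (17004/13633 + 1037/2104)) = √(11449 + 49913837/28683832) = √(328451106405/28683832) = √2355309089083785990/14341916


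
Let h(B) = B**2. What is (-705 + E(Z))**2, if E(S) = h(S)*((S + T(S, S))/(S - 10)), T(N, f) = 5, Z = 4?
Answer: 531441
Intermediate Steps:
E(S) = S**2*(5 + S)/(-10 + S) (E(S) = S**2*((S + 5)/(S - 10)) = S**2*((5 + S)/(-10 + S)) = S**2*(5 + S)/(-10 + S))
(-705 + E(Z))**2 = (-705 + 4**2*(5 + 4)/(-10 + 4))**2 = (-705 + 16*9/(-6))**2 = (-705 + 16*(-1/6)*9)**2 = (-705 - 24)**2 = (-729)**2 = 531441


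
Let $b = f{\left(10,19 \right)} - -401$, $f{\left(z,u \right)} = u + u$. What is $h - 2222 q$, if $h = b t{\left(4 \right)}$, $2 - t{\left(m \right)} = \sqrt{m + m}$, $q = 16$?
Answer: $-34674 - 878 \sqrt{2} \approx -35916.0$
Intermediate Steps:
$t{\left(m \right)} = 2 - \sqrt{2} \sqrt{m}$ ($t{\left(m \right)} = 2 - \sqrt{m + m} = 2 - \sqrt{2 m} = 2 - \sqrt{2} \sqrt{m}$)
$f{\left(z,u \right)} = 2 u$
$b = 439$ ($b = 2 \cdot 19 - -401 = 38 + 401 = 439$)
$h = 878 - 878 \sqrt{2}$ ($h = 439 \left(2 - \sqrt{2} \sqrt{4}\right) = 439 \left(2 - \sqrt{2} \cdot 2\right) = 439 \left(2 - 2 \sqrt{2}\right) = 878 - 878 \sqrt{2} \approx -363.68$)
$h - 2222 q = \left(878 - 878 \sqrt{2}\right) - 2222 \cdot 16 = \left(878 - 878 \sqrt{2}\right) - 35552 = -34674 - 878 \sqrt{2}$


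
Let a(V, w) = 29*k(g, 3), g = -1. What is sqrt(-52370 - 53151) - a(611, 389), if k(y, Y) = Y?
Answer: -87 + I*sqrt(105521) ≈ -87.0 + 324.84*I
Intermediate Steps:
a(V, w) = 87 (a(V, w) = 29*3 = 87)
sqrt(-52370 - 53151) - a(611, 389) = sqrt(-52370 - 53151) - 1*87 = sqrt(-105521) - 87 = I*sqrt(105521) - 87 = -87 + I*sqrt(105521)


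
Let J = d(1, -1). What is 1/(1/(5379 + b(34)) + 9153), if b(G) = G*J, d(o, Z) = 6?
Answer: 5583/51101200 ≈ 0.00010925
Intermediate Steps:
J = 6
b(G) = 6*G (b(G) = G*6 = 6*G)
1/(1/(5379 + b(34)) + 9153) = 1/(1/(5379 + 6*34) + 9153) = 1/(1/(5379 + 204) + 9153) = 1/(1/5583 + 9153) = 1/(51101200/5583) = 5583/51101200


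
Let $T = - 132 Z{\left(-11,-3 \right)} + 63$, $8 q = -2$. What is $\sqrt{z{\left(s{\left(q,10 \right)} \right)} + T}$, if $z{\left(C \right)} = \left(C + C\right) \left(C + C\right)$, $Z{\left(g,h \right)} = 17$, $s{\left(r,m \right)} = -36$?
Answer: $\sqrt{3003} \approx 54.8$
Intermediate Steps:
$q = - \frac{1}{4}$ ($q = \frac{1}{8} \left(-2\right) = - \frac{1}{4} \approx -0.25$)
$z{\left(C \right)} = 4 C^{2}$ ($z{\left(C \right)} = 2 C 2 C = 4 C^{2}$)
$T = -2181$ ($T = \left(-132\right) 17 + 63 = -2244 + 63 = -2181$)
$\sqrt{z{\left(s{\left(q,10 \right)} \right)} + T} = \sqrt{4 \left(-36\right)^{2} - 2181} = \sqrt{4 \cdot 1296 - 2181} = \sqrt{5184 - 2181} = \sqrt{3003}$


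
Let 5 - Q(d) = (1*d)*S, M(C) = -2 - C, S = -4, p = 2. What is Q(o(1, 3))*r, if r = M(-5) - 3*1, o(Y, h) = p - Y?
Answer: 0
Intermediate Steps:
o(Y, h) = 2 - Y
Q(d) = 5 + 4*d (Q(d) = 5 - 1*d*(-4) = 5 - d*(-4) = 5 - (-4)*d = 5 + 4*d)
r = 0 (r = (-2 - 1*(-5)) - 3*1 = (-2 + 5) - 3 = 3 - 3 = 0)
Q(o(1, 3))*r = (5 + 4*(2 - 1*1))*0 = (5 + 4*(2 - 1))*0 = (5 + 4*1)*0 = (5 + 4)*0 = 9*0 = 0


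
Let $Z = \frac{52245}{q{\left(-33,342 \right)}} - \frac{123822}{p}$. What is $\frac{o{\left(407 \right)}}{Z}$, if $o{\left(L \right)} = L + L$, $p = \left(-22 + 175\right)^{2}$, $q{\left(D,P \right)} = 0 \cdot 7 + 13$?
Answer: $\frac{9174594}{45236797} \approx 0.20281$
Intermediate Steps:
$q{\left(D,P \right)} = 13$ ($q{\left(D,P \right)} = 0 + 13 = 13$)
$p = 23409$ ($p = 153^{2} = 23409$)
$Z = \frac{45236797}{11271}$ ($Z = \frac{52245}{13} - \frac{123822}{23409} = 52245 \cdot \frac{1}{13} - \frac{4586}{867} = \frac{52245}{13} - \frac{4586}{867} = \frac{45236797}{11271} \approx 4013.6$)
$o{\left(L \right)} = 2 L$
$\frac{o{\left(407 \right)}}{Z} = \frac{2 \cdot 407}{\frac{45236797}{11271}} = 814 \cdot \frac{11271}{45236797} = \frac{9174594}{45236797}$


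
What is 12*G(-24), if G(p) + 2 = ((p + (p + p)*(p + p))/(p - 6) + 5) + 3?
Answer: -840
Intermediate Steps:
G(p) = 6 + (p + 4*p²)/(-6 + p) (G(p) = -2 + (((p + (p + p)*(p + p))/(p - 6) + 5) + 3) = -2 + (((p + (2*p)*(2*p))/(-6 + p) + 5) + 3) = -2 + (((p + 4*p²)/(-6 + p) + 5) + 3) = -2 + ((5 + (p + 4*p²)/(-6 + p)) + 3) = -2 + (8 + (p + 4*p²)/(-6 + p)) = 6 + (p + 4*p²)/(-6 + p))
12*G(-24) = 12*((-36 + 4*(-24)² + 7*(-24))/(-6 - 24)) = 12*((-36 + 4*576 - 168)/(-30)) = 12*(-(-36 + 2304 - 168)/30) = 12*(-1/30*2100) = 12*(-70) = -840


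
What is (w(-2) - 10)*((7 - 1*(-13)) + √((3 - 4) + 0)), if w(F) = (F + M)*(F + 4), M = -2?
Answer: -360 - 18*I ≈ -360.0 - 18.0*I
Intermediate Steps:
w(F) = (-2 + F)*(4 + F) (w(F) = (F - 2)*(F + 4) = (-2 + F)*(4 + F))
(w(-2) - 10)*((7 - 1*(-13)) + √((3 - 4) + 0)) = ((-8 + (-2)² + 2*(-2)) - 10)*((7 - 1*(-13)) + √((3 - 4) + 0)) = ((-8 + 4 - 4) - 10)*((7 + 13) + √(-1 + 0)) = (-8 - 10)*(20 + √(-1)) = -18*(20 + I) = -360 - 18*I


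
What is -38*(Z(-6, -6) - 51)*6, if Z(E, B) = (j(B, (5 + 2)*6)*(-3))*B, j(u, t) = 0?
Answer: 11628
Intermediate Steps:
Z(E, B) = 0 (Z(E, B) = (0*(-3))*B = 0*B = 0)
-38*(Z(-6, -6) - 51)*6 = -38*(0 - 51)*6 = -38*(-51)*6 = 1938*6 = 11628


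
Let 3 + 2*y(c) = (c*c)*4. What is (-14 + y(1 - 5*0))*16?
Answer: -216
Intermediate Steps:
y(c) = -3/2 + 2*c² (y(c) = -3/2 + ((c*c)*4)/2 = -3/2 + (c²*4)/2 = -3/2 + (4*c²)/2 = -3/2 + 2*c²)
(-14 + y(1 - 5*0))*16 = (-14 + (-3/2 + 2*(1 - 5*0)²))*16 = (-14 + (-3/2 + 2*(1 + 0)²))*16 = (-14 + (-3/2 + 2*1²))*16 = (-14 + (-3/2 + 2*1))*16 = (-14 + (-3/2 + 2))*16 = (-14 + ½)*16 = -27/2*16 = -216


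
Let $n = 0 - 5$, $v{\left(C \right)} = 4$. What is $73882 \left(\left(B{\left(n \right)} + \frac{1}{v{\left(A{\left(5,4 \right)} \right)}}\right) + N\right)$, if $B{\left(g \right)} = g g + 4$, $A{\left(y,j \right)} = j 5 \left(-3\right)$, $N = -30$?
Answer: $- \frac{110823}{2} \approx -55412.0$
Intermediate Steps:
$A{\left(y,j \right)} = - 15 j$ ($A{\left(y,j \right)} = 5 j \left(-3\right) = - 15 j$)
$n = -5$
$B{\left(g \right)} = 4 + g^{2}$ ($B{\left(g \right)} = g^{2} + 4 = 4 + g^{2}$)
$73882 \left(\left(B{\left(n \right)} + \frac{1}{v{\left(A{\left(5,4 \right)} \right)}}\right) + N\right) = 73882 \left(\left(\left(4 + \left(-5\right)^{2}\right) + \frac{1}{4}\right) - 30\right) = 73882 \left(\left(\left(4 + 25\right) + \frac{1}{4}\right) - 30\right) = 73882 \left(\left(29 + \frac{1}{4}\right) - 30\right) = 73882 \left(\frac{117}{4} - 30\right) = 73882 \left(- \frac{3}{4}\right) = - \frac{110823}{2}$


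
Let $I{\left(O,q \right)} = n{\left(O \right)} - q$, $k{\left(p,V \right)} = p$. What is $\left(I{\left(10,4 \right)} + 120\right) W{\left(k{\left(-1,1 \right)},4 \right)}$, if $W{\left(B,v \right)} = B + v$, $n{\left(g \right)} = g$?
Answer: $378$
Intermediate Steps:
$I{\left(O,q \right)} = O - q$
$\left(I{\left(10,4 \right)} + 120\right) W{\left(k{\left(-1,1 \right)},4 \right)} = \left(\left(10 - 4\right) + 120\right) \left(-1 + 4\right) = \left(\left(10 - 4\right) + 120\right) 3 = \left(6 + 120\right) 3 = 126 \cdot 3 = 378$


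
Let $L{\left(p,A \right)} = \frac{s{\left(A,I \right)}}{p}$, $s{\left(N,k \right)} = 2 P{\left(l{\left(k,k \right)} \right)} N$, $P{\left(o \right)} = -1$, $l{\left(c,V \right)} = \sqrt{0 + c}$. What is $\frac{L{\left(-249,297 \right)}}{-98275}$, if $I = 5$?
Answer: $- \frac{198}{8156825} \approx -2.4274 \cdot 10^{-5}$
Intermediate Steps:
$l{\left(c,V \right)} = \sqrt{c}$
$s{\left(N,k \right)} = - 2 N$ ($s{\left(N,k \right)} = 2 \left(-1\right) N = - 2 N$)
$L{\left(p,A \right)} = - \frac{2 A}{p}$ ($L{\left(p,A \right)} = \frac{\left(-2\right) A}{p} = - \frac{2 A}{p}$)
$\frac{L{\left(-249,297 \right)}}{-98275} = \frac{\left(-2\right) 297 \frac{1}{-249}}{-98275} = \left(-2\right) 297 \left(- \frac{1}{249}\right) \left(- \frac{1}{98275}\right) = \frac{198}{83} \left(- \frac{1}{98275}\right) = - \frac{198}{8156825}$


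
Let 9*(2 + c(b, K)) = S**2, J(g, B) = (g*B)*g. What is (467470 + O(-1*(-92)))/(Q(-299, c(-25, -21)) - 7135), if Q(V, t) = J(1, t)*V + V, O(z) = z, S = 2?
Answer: -2104029/31360 ≈ -67.093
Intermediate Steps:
J(g, B) = B*g**2 (J(g, B) = (B*g)*g = B*g**2)
c(b, K) = -14/9 (c(b, K) = -2 + (1/9)*2**2 = -2 + (1/9)*4 = -2 + 4/9 = -14/9)
Q(V, t) = V + V*t (Q(V, t) = (t*1**2)*V + V = (t*1)*V + V = t*V + V = V*t + V = V + V*t)
(467470 + O(-1*(-92)))/(Q(-299, c(-25, -21)) - 7135) = (467470 - 1*(-92))/(-299*(1 - 14/9) - 7135) = (467470 + 92)/(-299*(-5/9) - 7135) = 467562/(1495/9 - 7135) = 467562/(-62720/9) = 467562*(-9/62720) = -2104029/31360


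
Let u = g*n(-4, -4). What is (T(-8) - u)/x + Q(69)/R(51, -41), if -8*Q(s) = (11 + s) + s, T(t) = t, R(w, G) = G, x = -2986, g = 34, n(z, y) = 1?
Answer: 229345/489704 ≈ 0.46833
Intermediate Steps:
Q(s) = -11/8 - s/4 (Q(s) = -((11 + s) + s)/8 = -(11 + 2*s)/8 = -11/8 - s/4)
u = 34 (u = 34*1 = 34)
(T(-8) - u)/x + Q(69)/R(51, -41) = (-8 - 1*34)/(-2986) + (-11/8 - ¼*69)/(-41) = (-8 - 34)*(-1/2986) + (-11/8 - 69/4)*(-1/41) = -42*(-1/2986) - 149/8*(-1/41) = 21/1493 + 149/328 = 229345/489704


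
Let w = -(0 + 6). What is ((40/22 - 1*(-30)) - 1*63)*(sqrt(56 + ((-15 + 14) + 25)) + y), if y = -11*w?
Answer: -2058 - 1372*sqrt(5)/11 ≈ -2336.9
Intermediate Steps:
w = -6 (w = -1*6 = -6)
y = 66 (y = -11*(-6) = 66)
((40/22 - 1*(-30)) - 1*63)*(sqrt(56 + ((-15 + 14) + 25)) + y) = ((40/22 - 1*(-30)) - 1*63)*(sqrt(56 + ((-15 + 14) + 25)) + 66) = ((40*(1/22) + 30) - 63)*(sqrt(56 + (-1 + 25)) + 66) = ((20/11 + 30) - 63)*(sqrt(56 + 24) + 66) = (350/11 - 63)*(sqrt(80) + 66) = -343*(4*sqrt(5) + 66)/11 = -343*(66 + 4*sqrt(5))/11 = -2058 - 1372*sqrt(5)/11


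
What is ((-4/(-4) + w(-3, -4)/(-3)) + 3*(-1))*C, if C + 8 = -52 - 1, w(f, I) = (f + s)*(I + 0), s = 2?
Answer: 610/3 ≈ 203.33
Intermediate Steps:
w(f, I) = I*(2 + f) (w(f, I) = (f + 2)*(I + 0) = (2 + f)*I = I*(2 + f))
C = -61 (C = -8 + (-52 - 1) = -8 - 53 = -61)
((-4/(-4) + w(-3, -4)/(-3)) + 3*(-1))*C = ((-4/(-4) - 4*(2 - 3)/(-3)) + 3*(-1))*(-61) = ((-4*(-¼) - 4*(-1)*(-⅓)) - 3)*(-61) = ((1 + 4*(-⅓)) - 3)*(-61) = ((1 - 4/3) - 3)*(-61) = (-⅓ - 3)*(-61) = -10/3*(-61) = 610/3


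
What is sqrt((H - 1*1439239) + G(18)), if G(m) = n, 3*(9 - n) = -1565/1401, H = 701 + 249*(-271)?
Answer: I*sqrt(2955993277553)/1401 ≈ 1227.2*I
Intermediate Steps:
H = -66778 (H = 701 - 67479 = -66778)
n = 39392/4203 (n = 9 - (-1565)/(3*1401) = 9 - 1/3*(-1565/1401) = 9 + 1565/4203 = 39392/4203 ≈ 9.3723)
G(m) = 39392/4203
sqrt((H - 1*1439239) + G(18)) = sqrt((-66778 - 1*1439239) + 39392/4203) = sqrt((-66778 - 1439239) + 39392/4203) = sqrt(-1506017 + 39392/4203) = sqrt(-6329750059/4203) = I*sqrt(2955993277553)/1401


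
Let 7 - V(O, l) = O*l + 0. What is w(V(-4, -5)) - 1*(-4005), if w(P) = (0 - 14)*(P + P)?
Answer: 4369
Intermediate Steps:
V(O, l) = 7 - O*l (V(O, l) = 7 - (O*l + 0) = 7 - O*l)
w(P) = -28*P
w(V(-4, -5)) - 1*(-4005) = -28*(7 - 1*(-4)*(-5)) - 1*(-4005) = -28*(7 - 20) + 4005 = -28*(-13) + 4005 = 364 + 4005 = 4369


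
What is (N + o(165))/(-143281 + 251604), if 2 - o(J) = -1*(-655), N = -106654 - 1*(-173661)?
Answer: 66354/108323 ≈ 0.61256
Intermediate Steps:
N = 67007 (N = -106654 + 173661 = 67007)
o(J) = -653 (o(J) = 2 - (-1)*(-655) = 2 - 1*655 = 2 - 655 = -653)
(N + o(165))/(-143281 + 251604) = (67007 - 653)/(-143281 + 251604) = 66354/108323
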